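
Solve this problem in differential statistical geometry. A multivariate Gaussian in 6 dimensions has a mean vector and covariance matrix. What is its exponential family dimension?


Exponential family dimension calculation:
For 6-dim MVN: mean has 6 params, covariance has 6*7/2 = 21 unique entries.
Total dim = 6 + 21 = 27.

27


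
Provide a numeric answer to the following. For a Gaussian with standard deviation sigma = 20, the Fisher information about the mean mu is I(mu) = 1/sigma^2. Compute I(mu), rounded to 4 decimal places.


The Fisher information for the mean of a normal distribution is I(mu) = 1/sigma^2.
sigma = 20, so sigma^2 = 400.
I(mu) = 1/400 = 0.0025

0.0025


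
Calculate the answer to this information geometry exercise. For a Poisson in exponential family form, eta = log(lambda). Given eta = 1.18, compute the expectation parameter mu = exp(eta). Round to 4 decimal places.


Expectation parameter for Poisson exponential family:
mu = exp(eta).
eta = 1.18.
mu = exp(1.18) = 3.2544

3.2544


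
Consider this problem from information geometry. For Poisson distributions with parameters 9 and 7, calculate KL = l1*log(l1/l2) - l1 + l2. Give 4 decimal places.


KL divergence for Poisson:
KL = l1*log(l1/l2) - l1 + l2.
l1 = 9, l2 = 7.
log(9/7) = 0.251314.
l1*log(l1/l2) = 9 * 0.251314 = 2.26183.
KL = 2.26183 - 9 + 7 = 0.2618

0.2618


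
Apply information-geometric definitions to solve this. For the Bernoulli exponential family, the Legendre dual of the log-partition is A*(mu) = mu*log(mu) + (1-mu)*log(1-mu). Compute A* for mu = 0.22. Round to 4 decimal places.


Legendre transform for Bernoulli:
A*(mu) = mu*log(mu) + (1-mu)*log(1-mu).
mu = 0.22, 1-mu = 0.78.
mu*log(mu) = 0.22*log(0.22) = -0.333108.
(1-mu)*log(1-mu) = 0.78*log(0.78) = -0.1938.
A* = -0.333108 + -0.1938 = -0.5269

-0.5269


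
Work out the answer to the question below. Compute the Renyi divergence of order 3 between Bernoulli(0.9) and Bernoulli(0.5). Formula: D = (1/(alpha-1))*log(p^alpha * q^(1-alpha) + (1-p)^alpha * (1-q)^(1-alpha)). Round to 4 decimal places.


Renyi divergence of order alpha between Bernoulli distributions:
D = (1/(alpha-1))*log(p^alpha * q^(1-alpha) + (1-p)^alpha * (1-q)^(1-alpha)).
alpha = 3, p = 0.9, q = 0.5.
p^alpha * q^(1-alpha) = 0.9^3 * 0.5^-2 = 2.916.
(1-p)^alpha * (1-q)^(1-alpha) = 0.1^3 * 0.5^-2 = 0.004.
sum = 2.916 + 0.004 = 2.92.
D = (1/2)*log(2.92) = 0.5358

0.5358


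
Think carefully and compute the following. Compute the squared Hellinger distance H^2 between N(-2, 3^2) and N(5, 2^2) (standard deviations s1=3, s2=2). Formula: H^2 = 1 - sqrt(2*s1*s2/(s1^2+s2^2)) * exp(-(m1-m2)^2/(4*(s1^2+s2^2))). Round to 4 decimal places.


Squared Hellinger distance for Gaussians:
H^2 = 1 - sqrt(2*s1*s2/(s1^2+s2^2)) * exp(-(m1-m2)^2/(4*(s1^2+s2^2))).
s1^2 = 9, s2^2 = 4, s1^2+s2^2 = 13.
sqrt(2*3*2/(13)) = 0.960769.
(m1-m2)^2 = (-7)^2 = 49.
exp(-49/(4*13)) = exp(-0.942308) = 0.389727.
H^2 = 1 - 0.960769*0.389727 = 0.6256

0.6256


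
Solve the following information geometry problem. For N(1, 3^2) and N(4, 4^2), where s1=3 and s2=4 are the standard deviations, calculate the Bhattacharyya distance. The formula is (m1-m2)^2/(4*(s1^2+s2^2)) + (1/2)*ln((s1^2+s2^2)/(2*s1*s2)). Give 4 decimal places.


Bhattacharyya distance between two Gaussians:
DB = (m1-m2)^2/(4*(s1^2+s2^2)) + (1/2)*ln((s1^2+s2^2)/(2*s1*s2)).
(m1-m2)^2 = (-3)^2 = 9.
s1^2+s2^2 = 9 + 16 = 25.
term1 = 9/100 = 0.09.
term2 = 0.5*ln(25/24.0) = 0.020411.
DB = 0.09 + 0.020411 = 0.1104

0.1104


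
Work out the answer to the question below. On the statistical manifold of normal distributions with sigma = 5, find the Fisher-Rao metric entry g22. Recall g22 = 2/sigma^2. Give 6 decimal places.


For the 2-parameter normal family, the Fisher metric has:
  g11 = 1/sigma^2, g22 = 2/sigma^2.
sigma = 5, sigma^2 = 25.
g22 = 0.080000

0.080000


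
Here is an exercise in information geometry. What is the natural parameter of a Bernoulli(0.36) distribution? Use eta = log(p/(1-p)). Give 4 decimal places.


Natural parameter for Bernoulli: eta = log(p/(1-p)).
p = 0.36, 1-p = 0.64.
p/(1-p) = 0.5625.
eta = log(0.5625) = -0.5754

-0.5754


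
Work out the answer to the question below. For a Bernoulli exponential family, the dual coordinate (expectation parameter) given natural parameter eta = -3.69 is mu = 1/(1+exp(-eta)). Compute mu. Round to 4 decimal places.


Dual coordinate (expectation parameter) for Bernoulli:
mu = 1/(1+exp(-eta)).
eta = -3.69.
exp(-eta) = exp(3.69) = 40.044847.
mu = 1/(1+40.044847) = 0.0244

0.0244


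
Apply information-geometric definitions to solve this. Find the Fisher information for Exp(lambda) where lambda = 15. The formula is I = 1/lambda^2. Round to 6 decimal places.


Fisher information for exponential: I(lambda) = 1/lambda^2.
lambda = 15, lambda^2 = 225.
I = 1/225 = 0.004444

0.004444


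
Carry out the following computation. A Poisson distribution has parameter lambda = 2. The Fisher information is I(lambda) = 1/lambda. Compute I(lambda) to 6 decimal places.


Fisher information for Poisson: I(lambda) = 1/lambda.
lambda = 2.
I(lambda) = 1/2 = 0.500000

0.500000


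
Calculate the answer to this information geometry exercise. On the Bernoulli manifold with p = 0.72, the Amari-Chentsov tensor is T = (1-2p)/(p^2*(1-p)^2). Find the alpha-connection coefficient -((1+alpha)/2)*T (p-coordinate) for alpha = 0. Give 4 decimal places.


Skewness (Amari-Chentsov) tensor: T = (1-2p)/(p^2*(1-p)^2).
p = 0.72, 1-2p = -0.44, p^2 = 0.5184, (1-p)^2 = 0.0784.
T = -0.44/(0.5184 * 0.0784) = -10.82609.
In the p-coordinate, Gamma^(alpha) = Gamma^(0) - (alpha/2)*T with Gamma^(0) = (1/2)*g'(p) = -T/2,
so Gamma^(alpha) = -((1+alpha)/2)*T.
alpha = 0, -(1+alpha)/2 = -0.5.
Gamma = -0.5 * -10.82609 = 5.4130

5.4130


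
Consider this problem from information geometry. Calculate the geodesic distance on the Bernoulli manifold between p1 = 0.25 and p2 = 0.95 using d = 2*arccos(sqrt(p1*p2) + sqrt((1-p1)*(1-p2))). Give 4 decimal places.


Geodesic distance on Bernoulli manifold:
d(p1,p2) = 2*arccos(sqrt(p1*p2) + sqrt((1-p1)*(1-p2))).
sqrt(p1*p2) = sqrt(0.25*0.95) = 0.48734.
sqrt((1-p1)*(1-p2)) = sqrt(0.75*0.05) = 0.193649.
arg = 0.48734 + 0.193649 = 0.680989.
d = 2*arccos(0.680989) = 1.6434

1.6434


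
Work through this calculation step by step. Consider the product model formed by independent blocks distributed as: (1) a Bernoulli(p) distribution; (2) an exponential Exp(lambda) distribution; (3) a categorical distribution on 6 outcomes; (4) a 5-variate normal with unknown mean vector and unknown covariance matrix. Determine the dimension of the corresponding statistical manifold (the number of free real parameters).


The dimension of a statistical manifold equals the number of free
(independent) real parameters of the model. For a product of independent
blocks the parameter counts add.
- Bernoulli (p): 1.
- exponential (lambda): 1.
- categorical on 6 outcomes (probabilities sum to 1): 6-1 = 5.
- 5-variate normal: 5 (mean) + 5*6/2 = 15 (symmetric covariance) = 20.
Total = 1 + 1 + 5 + 20 = 27.
Dimension = 27

27


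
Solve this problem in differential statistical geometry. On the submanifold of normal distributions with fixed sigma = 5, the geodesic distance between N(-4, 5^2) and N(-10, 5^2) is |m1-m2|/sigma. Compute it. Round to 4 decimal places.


On the fixed-variance normal subfamily, geodesic distance = |m1-m2|/sigma.
|-4 - -10| = 6.
sigma = 5.
d = 6/5 = 1.2000

1.2000


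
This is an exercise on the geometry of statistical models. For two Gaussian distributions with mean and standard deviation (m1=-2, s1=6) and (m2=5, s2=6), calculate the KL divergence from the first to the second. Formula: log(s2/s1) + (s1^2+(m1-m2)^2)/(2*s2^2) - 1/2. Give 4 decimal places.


KL divergence between normal distributions:
KL = log(s2/s1) + (s1^2 + (m1-m2)^2)/(2*s2^2) - 1/2.
log(6/6) = 0.0.
(6^2 + (-2-5)^2)/(2*6^2) = (36 + 49)/72 = 1.180556.
KL = 0.0 + 1.180556 - 0.5 = 0.6806

0.6806


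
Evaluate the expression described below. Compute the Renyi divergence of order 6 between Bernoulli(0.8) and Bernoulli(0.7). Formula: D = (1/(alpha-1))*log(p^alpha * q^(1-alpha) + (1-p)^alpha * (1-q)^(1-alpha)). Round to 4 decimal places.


Renyi divergence of order alpha between Bernoulli distributions:
D = (1/(alpha-1))*log(p^alpha * q^(1-alpha) + (1-p)^alpha * (1-q)^(1-alpha)).
alpha = 6, p = 0.8, q = 0.7.
p^alpha * q^(1-alpha) = 0.8^6 * 0.7^-5 = 1.559731.
(1-p)^alpha * (1-q)^(1-alpha) = 0.2^6 * 0.3^-5 = 0.026337.
sum = 1.559731 + 0.026337 = 1.586069.
D = (1/5)*log(1.586069) = 0.0923

0.0923


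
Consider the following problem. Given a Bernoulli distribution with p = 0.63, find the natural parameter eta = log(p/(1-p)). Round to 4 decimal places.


Natural parameter for Bernoulli: eta = log(p/(1-p)).
p = 0.63, 1-p = 0.37.
p/(1-p) = 1.702703.
eta = log(1.702703) = 0.5322

0.5322


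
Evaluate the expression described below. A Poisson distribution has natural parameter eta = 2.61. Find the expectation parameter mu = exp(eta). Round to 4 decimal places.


Expectation parameter for Poisson exponential family:
mu = exp(eta).
eta = 2.61.
mu = exp(2.61) = 13.5991

13.5991


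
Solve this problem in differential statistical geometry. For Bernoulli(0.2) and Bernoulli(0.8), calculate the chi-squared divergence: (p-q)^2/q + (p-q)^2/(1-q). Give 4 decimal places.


Chi-squared divergence between Bernoulli distributions:
chi^2 = (p-q)^2/q + (p-q)^2/(1-q).
p = 0.2, q = 0.8, p-q = -0.6.
(p-q)^2 = 0.36.
term1 = 0.36/0.8 = 0.45.
term2 = 0.36/0.2 = 1.8.
chi^2 = 0.45 + 1.8 = 2.2500

2.2500


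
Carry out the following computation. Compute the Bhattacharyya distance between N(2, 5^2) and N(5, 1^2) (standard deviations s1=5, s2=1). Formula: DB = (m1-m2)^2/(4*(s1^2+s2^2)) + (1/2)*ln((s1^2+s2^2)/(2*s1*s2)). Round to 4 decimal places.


Bhattacharyya distance between two Gaussians:
DB = (m1-m2)^2/(4*(s1^2+s2^2)) + (1/2)*ln((s1^2+s2^2)/(2*s1*s2)).
(m1-m2)^2 = (-3)^2 = 9.
s1^2+s2^2 = 25 + 1 = 26.
term1 = 9/104 = 0.086538.
term2 = 0.5*ln(26/10.0) = 0.477756.
DB = 0.086538 + 0.477756 = 0.5643

0.5643


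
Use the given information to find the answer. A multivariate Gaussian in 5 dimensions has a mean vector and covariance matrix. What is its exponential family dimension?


Exponential family dimension calculation:
For 5-dim MVN: mean has 5 params, covariance has 5*6/2 = 15 unique entries.
Total dim = 5 + 15 = 20.

20


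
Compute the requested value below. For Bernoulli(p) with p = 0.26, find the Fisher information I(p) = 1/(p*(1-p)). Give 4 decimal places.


For Bernoulli(p), Fisher information is I(p) = 1/(p*(1-p)).
p = 0.26, 1-p = 0.74.
p*(1-p) = 0.1924.
I(p) = 1/0.1924 = 5.1975

5.1975


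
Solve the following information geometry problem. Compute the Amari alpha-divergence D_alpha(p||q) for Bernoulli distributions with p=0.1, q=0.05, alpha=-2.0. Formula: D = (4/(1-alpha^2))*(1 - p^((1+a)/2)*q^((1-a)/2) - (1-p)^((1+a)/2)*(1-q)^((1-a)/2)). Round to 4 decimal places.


Amari alpha-divergence:
D = (4/(1-alpha^2))*(1 - p^((1+a)/2)*q^((1-a)/2) - (1-p)^((1+a)/2)*(1-q)^((1-a)/2)).
alpha = -2.0, p = 0.1, q = 0.05.
e1 = (1+alpha)/2 = -0.5, e2 = (1-alpha)/2 = 1.5.
t1 = p^e1 * q^e2 = 0.1^-0.5 * 0.05^1.5 = 0.035355.
t2 = (1-p)^e1 * (1-q)^e2 = 0.9^-0.5 * 0.95^1.5 = 0.976032.
4/(1-alpha^2) = -1.333333.
D = -1.333333*(1 - 0.035355 - 0.976032) = 0.0152

0.0152


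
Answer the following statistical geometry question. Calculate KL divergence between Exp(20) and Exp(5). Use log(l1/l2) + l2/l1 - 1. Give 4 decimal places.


KL divergence for exponential family:
KL = log(l1/l2) + l2/l1 - 1.
log(20/5) = 1.386294.
5/20 = 0.25.
KL = 1.386294 + 0.25 - 1 = 0.6363

0.6363


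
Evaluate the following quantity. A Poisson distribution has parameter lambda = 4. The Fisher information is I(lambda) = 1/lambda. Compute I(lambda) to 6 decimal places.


Fisher information for Poisson: I(lambda) = 1/lambda.
lambda = 4.
I(lambda) = 1/4 = 0.250000

0.250000


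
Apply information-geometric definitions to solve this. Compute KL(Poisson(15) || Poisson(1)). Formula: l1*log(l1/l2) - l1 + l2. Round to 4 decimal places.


KL divergence for Poisson:
KL = l1*log(l1/l2) - l1 + l2.
l1 = 15, l2 = 1.
log(15/1) = 2.70805.
l1*log(l1/l2) = 15 * 2.70805 = 40.620753.
KL = 40.620753 - 15 + 1 = 26.6208

26.6208


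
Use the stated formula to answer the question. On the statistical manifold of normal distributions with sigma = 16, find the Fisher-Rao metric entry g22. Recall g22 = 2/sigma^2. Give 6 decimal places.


For the 2-parameter normal family, the Fisher metric has:
  g11 = 1/sigma^2, g22 = 2/sigma^2.
sigma = 16, sigma^2 = 256.
g22 = 0.007813

0.007813


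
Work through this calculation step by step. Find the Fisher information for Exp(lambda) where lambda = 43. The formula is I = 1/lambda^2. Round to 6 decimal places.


Fisher information for exponential: I(lambda) = 1/lambda^2.
lambda = 43, lambda^2 = 1849.
I = 1/1849 = 0.000541

0.000541


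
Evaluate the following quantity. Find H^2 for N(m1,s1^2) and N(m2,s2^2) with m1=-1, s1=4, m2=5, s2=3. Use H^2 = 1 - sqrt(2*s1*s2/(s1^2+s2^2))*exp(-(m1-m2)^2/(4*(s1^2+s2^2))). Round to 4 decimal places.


Squared Hellinger distance for Gaussians:
H^2 = 1 - sqrt(2*s1*s2/(s1^2+s2^2)) * exp(-(m1-m2)^2/(4*(s1^2+s2^2))).
s1^2 = 16, s2^2 = 9, s1^2+s2^2 = 25.
sqrt(2*4*3/(25)) = 0.979796.
(m1-m2)^2 = (-6)^2 = 36.
exp(-36/(4*25)) = exp(-0.36) = 0.697676.
H^2 = 1 - 0.979796*0.697676 = 0.3164

0.3164


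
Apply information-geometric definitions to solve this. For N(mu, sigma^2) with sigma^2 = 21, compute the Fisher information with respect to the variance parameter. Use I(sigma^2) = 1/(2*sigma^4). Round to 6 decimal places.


Fisher information for variance: I(sigma^2) = 1/(2*sigma^4).
sigma^2 = 21, so sigma^4 = 441.
I = 1/(2*441) = 1/882 = 0.001134

0.001134


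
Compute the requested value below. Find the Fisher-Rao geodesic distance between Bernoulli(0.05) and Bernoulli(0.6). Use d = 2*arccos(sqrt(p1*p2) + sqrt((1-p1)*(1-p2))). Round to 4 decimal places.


Geodesic distance on Bernoulli manifold:
d(p1,p2) = 2*arccos(sqrt(p1*p2) + sqrt((1-p1)*(1-p2))).
sqrt(p1*p2) = sqrt(0.05*0.6) = 0.173205.
sqrt((1-p1)*(1-p2)) = sqrt(0.95*0.4) = 0.616441.
arg = 0.173205 + 0.616441 = 0.789646.
d = 2*arccos(0.789646) = 1.3211

1.3211


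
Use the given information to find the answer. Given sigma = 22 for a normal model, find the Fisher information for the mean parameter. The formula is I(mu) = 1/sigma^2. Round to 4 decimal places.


The Fisher information for the mean of a normal distribution is I(mu) = 1/sigma^2.
sigma = 22, so sigma^2 = 484.
I(mu) = 1/484 = 0.0021

0.0021


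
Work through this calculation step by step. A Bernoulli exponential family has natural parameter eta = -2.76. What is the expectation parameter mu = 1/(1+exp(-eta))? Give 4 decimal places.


Dual coordinate (expectation parameter) for Bernoulli:
mu = 1/(1+exp(-eta)).
eta = -2.76.
exp(-eta) = exp(2.76) = 15.799843.
mu = 1/(1+15.799843) = 0.0595

0.0595


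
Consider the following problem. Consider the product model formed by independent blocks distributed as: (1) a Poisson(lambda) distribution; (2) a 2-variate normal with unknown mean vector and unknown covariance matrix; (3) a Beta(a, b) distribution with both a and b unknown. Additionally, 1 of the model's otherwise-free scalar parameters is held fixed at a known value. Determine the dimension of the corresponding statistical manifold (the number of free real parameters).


The dimension of a statistical manifold equals the number of free
(independent) real parameters of the model. For a product of independent
blocks the parameter counts add.
- Poisson (lambda): 1.
- 2-variate normal: 2 (mean) + 2*3/2 = 3 (symmetric covariance) = 5.
- Beta (a, b): 2.
Total = 1 + 5 + 2 = 8.
1 parameter(s) fixed at known values: 8 - 1 = 7.
Dimension = 7

7


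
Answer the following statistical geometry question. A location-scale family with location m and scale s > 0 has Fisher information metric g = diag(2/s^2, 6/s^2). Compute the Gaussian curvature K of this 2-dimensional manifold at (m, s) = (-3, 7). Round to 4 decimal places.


The metric has the form g = (A dm^2 + B ds^2)/s^2 with A = 2, B = 6.
Substitute u = sqrt(A/B)*m: g = B*(du^2 + ds^2)/s^2, i.e. B times the
Poincare upper half-plane metric, which has constant Gaussian curvature -1.
Scaling a 2D metric by a constant c divides the Gaussian curvature by c,
so K = -1/B = -1/(6) = -0.1667 everywhere (the point (m, s) = (-3, 7) is irrelevant:
the curvature is constant).
The requested Gaussian curvature is K = -0.1667.

-0.1667


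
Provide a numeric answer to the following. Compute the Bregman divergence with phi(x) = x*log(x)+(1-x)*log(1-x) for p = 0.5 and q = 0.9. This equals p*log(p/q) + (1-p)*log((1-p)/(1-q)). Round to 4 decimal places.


Bregman divergence with negative entropy generator:
D = p*log(p/q) + (1-p)*log((1-p)/(1-q)).
p = 0.5, q = 0.9.
p*log(p/q) = 0.5*log(0.5/0.9) = -0.293893.
(1-p)*log((1-p)/(1-q)) = 0.5*log(0.5/0.1) = 0.804719.
D = -0.293893 + 0.804719 = 0.5108

0.5108


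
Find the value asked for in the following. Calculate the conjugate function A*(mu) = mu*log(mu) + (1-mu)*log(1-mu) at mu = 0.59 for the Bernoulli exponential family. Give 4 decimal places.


Legendre transform for Bernoulli:
A*(mu) = mu*log(mu) + (1-mu)*log(1-mu).
mu = 0.59, 1-mu = 0.41.
mu*log(mu) = 0.59*log(0.59) = -0.311303.
(1-mu)*log(1-mu) = 0.41*log(0.41) = -0.365555.
A* = -0.311303 + -0.365555 = -0.6769

-0.6769


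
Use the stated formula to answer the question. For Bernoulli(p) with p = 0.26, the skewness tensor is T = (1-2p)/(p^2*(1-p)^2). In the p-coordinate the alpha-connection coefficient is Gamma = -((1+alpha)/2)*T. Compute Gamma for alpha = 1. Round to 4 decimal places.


Skewness (Amari-Chentsov) tensor: T = (1-2p)/(p^2*(1-p)^2).
p = 0.26, 1-2p = 0.48, p^2 = 0.0676, (1-p)^2 = 0.5476.
T = 0.48/(0.0676 * 0.5476) = 12.966749.
In the p-coordinate, Gamma^(alpha) = Gamma^(0) - (alpha/2)*T with Gamma^(0) = (1/2)*g'(p) = -T/2,
so Gamma^(alpha) = -((1+alpha)/2)*T.
alpha = 1, -(1+alpha)/2 = -1.0.
Gamma = -1.0 * 12.966749 = -12.9667

-12.9667


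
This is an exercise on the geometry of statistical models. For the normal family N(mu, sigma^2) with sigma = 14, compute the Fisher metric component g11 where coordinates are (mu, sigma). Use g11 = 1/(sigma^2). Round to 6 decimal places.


For the 2-parameter normal family, the Fisher metric has:
  g11 = 1/sigma^2, g22 = 2/sigma^2.
sigma = 14, sigma^2 = 196.
g11 = 0.005102

0.005102


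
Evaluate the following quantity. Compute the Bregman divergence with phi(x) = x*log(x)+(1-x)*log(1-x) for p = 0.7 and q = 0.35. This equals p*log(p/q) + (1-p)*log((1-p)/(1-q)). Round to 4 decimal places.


Bregman divergence with negative entropy generator:
D = p*log(p/q) + (1-p)*log((1-p)/(1-q)).
p = 0.7, q = 0.35.
p*log(p/q) = 0.7*log(0.7/0.35) = 0.485203.
(1-p)*log((1-p)/(1-q)) = 0.3*log(0.3/0.65) = -0.231957.
D = 0.485203 + -0.231957 = 0.2532

0.2532


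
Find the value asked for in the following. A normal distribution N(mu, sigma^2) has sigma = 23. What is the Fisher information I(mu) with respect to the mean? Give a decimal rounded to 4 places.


The Fisher information for the mean of a normal distribution is I(mu) = 1/sigma^2.
sigma = 23, so sigma^2 = 529.
I(mu) = 1/529 = 0.0019

0.0019


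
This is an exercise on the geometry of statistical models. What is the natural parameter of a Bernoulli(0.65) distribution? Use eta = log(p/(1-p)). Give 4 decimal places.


Natural parameter for Bernoulli: eta = log(p/(1-p)).
p = 0.65, 1-p = 0.35.
p/(1-p) = 1.857143.
eta = log(1.857143) = 0.6190

0.6190


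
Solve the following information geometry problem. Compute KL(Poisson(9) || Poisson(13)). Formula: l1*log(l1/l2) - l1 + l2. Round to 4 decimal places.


KL divergence for Poisson:
KL = l1*log(l1/l2) - l1 + l2.
l1 = 9, l2 = 13.
log(9/13) = -0.367725.
l1*log(l1/l2) = 9 * -0.367725 = -3.309523.
KL = -3.309523 - 9 + 13 = 0.6905

0.6905


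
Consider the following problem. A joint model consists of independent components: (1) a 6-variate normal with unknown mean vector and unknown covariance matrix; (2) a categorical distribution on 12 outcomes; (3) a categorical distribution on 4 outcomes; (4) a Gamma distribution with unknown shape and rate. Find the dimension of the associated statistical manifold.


The dimension of a statistical manifold equals the number of free
(independent) real parameters of the model. For a product of independent
blocks the parameter counts add.
- 6-variate normal: 6 (mean) + 6*7/2 = 21 (symmetric covariance) = 27.
- categorical on 12 outcomes (probabilities sum to 1): 12-1 = 11.
- categorical on 4 outcomes (probabilities sum to 1): 4-1 = 3.
- Gamma (shape, rate): 2.
Total = 27 + 11 + 3 + 2 = 43.
Dimension = 43

43


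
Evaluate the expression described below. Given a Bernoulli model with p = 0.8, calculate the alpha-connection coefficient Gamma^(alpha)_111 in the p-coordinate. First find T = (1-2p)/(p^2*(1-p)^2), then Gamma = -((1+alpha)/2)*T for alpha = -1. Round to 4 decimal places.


Skewness (Amari-Chentsov) tensor: T = (1-2p)/(p^2*(1-p)^2).
p = 0.8, 1-2p = -0.6, p^2 = 0.64, (1-p)^2 = 0.04.
T = -0.6/(0.64 * 0.04) = -23.4375.
In the p-coordinate, Gamma^(alpha) = Gamma^(0) - (alpha/2)*T with Gamma^(0) = (1/2)*g'(p) = -T/2,
so Gamma^(alpha) = -((1+alpha)/2)*T.
alpha = -1, -(1+alpha)/2 = 0.0.
Gamma = 0.0 * -23.4375 = 0.0000

0.0000


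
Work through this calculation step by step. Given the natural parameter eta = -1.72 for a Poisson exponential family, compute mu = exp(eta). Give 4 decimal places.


Expectation parameter for Poisson exponential family:
mu = exp(eta).
eta = -1.72.
mu = exp(-1.72) = 0.1791

0.1791


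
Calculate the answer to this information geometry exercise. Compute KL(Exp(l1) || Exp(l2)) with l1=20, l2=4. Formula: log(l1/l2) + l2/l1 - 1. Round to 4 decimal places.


KL divergence for exponential family:
KL = log(l1/l2) + l2/l1 - 1.
log(20/4) = 1.609438.
4/20 = 0.2.
KL = 1.609438 + 0.2 - 1 = 0.8094

0.8094


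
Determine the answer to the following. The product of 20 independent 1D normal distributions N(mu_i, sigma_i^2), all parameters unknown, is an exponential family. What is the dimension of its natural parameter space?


Exponential family dimension calculation:
Each univariate normal has two natural parameters (mu/sigma^2 and -1/(2 sigma^2)).
With 20 independent components, dim = 2 * 20 = 40.

40


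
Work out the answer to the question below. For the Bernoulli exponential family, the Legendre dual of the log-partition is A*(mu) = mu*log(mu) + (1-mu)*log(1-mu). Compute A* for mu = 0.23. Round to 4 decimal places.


Legendre transform for Bernoulli:
A*(mu) = mu*log(mu) + (1-mu)*log(1-mu).
mu = 0.23, 1-mu = 0.77.
mu*log(mu) = 0.23*log(0.23) = -0.338025.
(1-mu)*log(1-mu) = 0.77*log(0.77) = -0.201251.
A* = -0.338025 + -0.201251 = -0.5393

-0.5393


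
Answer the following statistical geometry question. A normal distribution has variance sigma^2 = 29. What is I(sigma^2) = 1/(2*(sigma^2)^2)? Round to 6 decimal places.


Fisher information for variance: I(sigma^2) = 1/(2*sigma^4).
sigma^2 = 29, so sigma^4 = 841.
I = 1/(2*841) = 1/1682 = 0.000595

0.000595


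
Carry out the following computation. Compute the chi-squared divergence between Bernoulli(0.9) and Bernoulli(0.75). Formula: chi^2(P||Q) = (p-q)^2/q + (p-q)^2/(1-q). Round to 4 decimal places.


Chi-squared divergence between Bernoulli distributions:
chi^2 = (p-q)^2/q + (p-q)^2/(1-q).
p = 0.9, q = 0.75, p-q = 0.15.
(p-q)^2 = 0.0225.
term1 = 0.0225/0.75 = 0.03.
term2 = 0.0225/0.25 = 0.09.
chi^2 = 0.03 + 0.09 = 0.1200

0.1200


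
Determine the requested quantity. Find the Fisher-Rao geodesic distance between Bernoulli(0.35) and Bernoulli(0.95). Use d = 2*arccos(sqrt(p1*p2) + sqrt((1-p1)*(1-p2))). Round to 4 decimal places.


Geodesic distance on Bernoulli manifold:
d(p1,p2) = 2*arccos(sqrt(p1*p2) + sqrt((1-p1)*(1-p2))).
sqrt(p1*p2) = sqrt(0.35*0.95) = 0.576628.
sqrt((1-p1)*(1-p2)) = sqrt(0.65*0.05) = 0.180278.
arg = 0.576628 + 0.180278 = 0.756906.
d = 2*arccos(0.756906) = 1.4245

1.4245


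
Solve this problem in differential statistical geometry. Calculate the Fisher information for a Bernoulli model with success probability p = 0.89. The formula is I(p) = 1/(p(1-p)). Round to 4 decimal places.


For Bernoulli(p), Fisher information is I(p) = 1/(p*(1-p)).
p = 0.89, 1-p = 0.11.
p*(1-p) = 0.0979.
I(p) = 1/0.0979 = 10.2145

10.2145


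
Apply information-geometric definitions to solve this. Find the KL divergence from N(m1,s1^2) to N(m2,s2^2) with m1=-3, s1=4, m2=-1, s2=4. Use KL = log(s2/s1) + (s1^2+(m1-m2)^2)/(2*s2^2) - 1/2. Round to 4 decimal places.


KL divergence between normal distributions:
KL = log(s2/s1) + (s1^2 + (m1-m2)^2)/(2*s2^2) - 1/2.
log(4/4) = 0.0.
(4^2 + (-3--1)^2)/(2*4^2) = (16 + 4)/32 = 0.625.
KL = 0.0 + 0.625 - 0.5 = 0.1250

0.1250


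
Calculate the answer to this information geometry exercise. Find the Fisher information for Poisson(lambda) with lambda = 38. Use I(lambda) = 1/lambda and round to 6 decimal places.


Fisher information for Poisson: I(lambda) = 1/lambda.
lambda = 38.
I(lambda) = 1/38 = 0.026316

0.026316


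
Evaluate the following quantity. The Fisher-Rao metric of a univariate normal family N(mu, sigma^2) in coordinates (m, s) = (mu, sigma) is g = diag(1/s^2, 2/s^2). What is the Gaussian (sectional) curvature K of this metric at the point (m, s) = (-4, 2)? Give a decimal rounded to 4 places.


The metric has the form g = (A dm^2 + B ds^2)/s^2 with A = 1, B = 2.
Substitute u = sqrt(A/B)*m: g = B*(du^2 + ds^2)/s^2, i.e. B times the
Poincare upper half-plane metric, which has constant Gaussian curvature -1.
Scaling a 2D metric by a constant c divides the Gaussian curvature by c,
so K = -1/B = -1/(2) = -0.5000 everywhere (the point (m, s) = (-4, 2) is irrelevant:
the curvature is constant).
The requested Gaussian curvature is K = -0.5000.

-0.5000


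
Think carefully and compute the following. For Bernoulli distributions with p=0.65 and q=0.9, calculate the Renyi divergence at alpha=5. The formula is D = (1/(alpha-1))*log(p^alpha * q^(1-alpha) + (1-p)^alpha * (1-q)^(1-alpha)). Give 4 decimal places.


Renyi divergence of order alpha between Bernoulli distributions:
D = (1/(alpha-1))*log(p^alpha * q^(1-alpha) + (1-p)^alpha * (1-q)^(1-alpha)).
alpha = 5, p = 0.65, q = 0.9.
p^alpha * q^(1-alpha) = 0.65^5 * 0.9^-4 = 0.176847.
(1-p)^alpha * (1-q)^(1-alpha) = 0.35^5 * 0.1^-4 = 52.521875.
sum = 0.176847 + 52.521875 = 52.698722.
D = (1/4)*log(52.698722) = 0.9911

0.9911


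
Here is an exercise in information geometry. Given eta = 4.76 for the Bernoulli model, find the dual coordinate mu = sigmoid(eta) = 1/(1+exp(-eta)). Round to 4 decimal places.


Dual coordinate (expectation parameter) for Bernoulli:
mu = 1/(1+exp(-eta)).
eta = 4.76.
exp(-eta) = exp(-4.76) = 0.008566.
mu = 1/(1+0.008566) = 0.9915

0.9915


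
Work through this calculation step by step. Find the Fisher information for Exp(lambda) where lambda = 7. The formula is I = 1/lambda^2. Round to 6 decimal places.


Fisher information for exponential: I(lambda) = 1/lambda^2.
lambda = 7, lambda^2 = 49.
I = 1/49 = 0.020408

0.020408


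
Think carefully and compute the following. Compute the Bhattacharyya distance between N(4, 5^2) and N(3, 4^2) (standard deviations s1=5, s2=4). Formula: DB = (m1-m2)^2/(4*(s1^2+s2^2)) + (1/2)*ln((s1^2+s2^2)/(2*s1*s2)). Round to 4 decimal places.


Bhattacharyya distance between two Gaussians:
DB = (m1-m2)^2/(4*(s1^2+s2^2)) + (1/2)*ln((s1^2+s2^2)/(2*s1*s2)).
(m1-m2)^2 = (1)^2 = 1.
s1^2+s2^2 = 25 + 16 = 41.
term1 = 1/164 = 0.006098.
term2 = 0.5*ln(41/40.0) = 0.012346.
DB = 0.006098 + 0.012346 = 0.0184

0.0184


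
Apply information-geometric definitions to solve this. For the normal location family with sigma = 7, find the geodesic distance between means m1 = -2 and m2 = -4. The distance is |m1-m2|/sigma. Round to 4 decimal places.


On the fixed-variance normal subfamily, geodesic distance = |m1-m2|/sigma.
|-2 - -4| = 2.
sigma = 7.
d = 2/7 = 0.2857

0.2857


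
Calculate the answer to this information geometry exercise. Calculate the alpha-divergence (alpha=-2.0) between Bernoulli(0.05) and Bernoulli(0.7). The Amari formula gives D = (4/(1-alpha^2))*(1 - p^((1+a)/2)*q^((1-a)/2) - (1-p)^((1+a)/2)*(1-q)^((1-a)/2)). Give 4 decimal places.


Amari alpha-divergence:
D = (4/(1-alpha^2))*(1 - p^((1+a)/2)*q^((1-a)/2) - (1-p)^((1+a)/2)*(1-q)^((1-a)/2)).
alpha = -2.0, p = 0.05, q = 0.7.
e1 = (1+alpha)/2 = -0.5, e2 = (1-alpha)/2 = 1.5.
t1 = p^e1 * q^e2 = 0.05^-0.5 * 0.7^1.5 = 2.61916.
t2 = (1-p)^e1 * (1-q)^e2 = 0.95^-0.5 * 0.3^1.5 = 0.168585.
4/(1-alpha^2) = -1.333333.
D = -1.333333*(1 - 2.61916 - 0.168585) = 2.3837

2.3837


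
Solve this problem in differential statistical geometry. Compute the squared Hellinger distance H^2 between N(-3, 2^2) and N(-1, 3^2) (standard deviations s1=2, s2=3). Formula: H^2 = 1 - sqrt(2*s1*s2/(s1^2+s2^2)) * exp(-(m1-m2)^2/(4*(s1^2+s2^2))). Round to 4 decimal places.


Squared Hellinger distance for Gaussians:
H^2 = 1 - sqrt(2*s1*s2/(s1^2+s2^2)) * exp(-(m1-m2)^2/(4*(s1^2+s2^2))).
s1^2 = 4, s2^2 = 9, s1^2+s2^2 = 13.
sqrt(2*2*3/(13)) = 0.960769.
(m1-m2)^2 = (-2)^2 = 4.
exp(-4/(4*13)) = exp(-0.076923) = 0.925961.
H^2 = 1 - 0.960769*0.925961 = 0.1104

0.1104


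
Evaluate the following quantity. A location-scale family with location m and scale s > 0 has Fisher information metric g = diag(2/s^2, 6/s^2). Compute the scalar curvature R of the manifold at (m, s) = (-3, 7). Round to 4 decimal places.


The metric has the form g = (A dm^2 + B ds^2)/s^2 with A = 2, B = 6.
Substitute u = sqrt(A/B)*m: g = B*(du^2 + ds^2)/s^2, i.e. B times the
Poincare upper half-plane metric, which has constant Gaussian curvature -1.
Scaling a 2D metric by a constant c divides the Gaussian curvature by c,
so K = -1/B = -1/(6) = -0.1667 everywhere (the point (m, s) = (-3, 7) is irrelevant:
the curvature is constant).
Scalar curvature in dimension 2: R = 2K = -2/(6) = -0.3333.

-0.3333


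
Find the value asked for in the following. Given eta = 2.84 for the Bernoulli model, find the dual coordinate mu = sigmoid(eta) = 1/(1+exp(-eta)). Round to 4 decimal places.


Dual coordinate (expectation parameter) for Bernoulli:
mu = 1/(1+exp(-eta)).
eta = 2.84.
exp(-eta) = exp(-2.84) = 0.058426.
mu = 1/(1+0.058426) = 0.9448

0.9448


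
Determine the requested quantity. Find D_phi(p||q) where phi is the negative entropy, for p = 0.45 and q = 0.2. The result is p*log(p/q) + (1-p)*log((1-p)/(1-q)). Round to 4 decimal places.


Bregman divergence with negative entropy generator:
D = p*log(p/q) + (1-p)*log((1-p)/(1-q)).
p = 0.45, q = 0.2.
p*log(p/q) = 0.45*log(0.45/0.2) = 0.364919.
(1-p)*log((1-p)/(1-q)) = 0.55*log(0.55/0.8) = -0.206081.
D = 0.364919 + -0.206081 = 0.1588

0.1588


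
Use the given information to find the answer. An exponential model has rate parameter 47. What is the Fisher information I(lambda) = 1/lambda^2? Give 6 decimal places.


Fisher information for exponential: I(lambda) = 1/lambda^2.
lambda = 47, lambda^2 = 2209.
I = 1/2209 = 0.000453

0.000453


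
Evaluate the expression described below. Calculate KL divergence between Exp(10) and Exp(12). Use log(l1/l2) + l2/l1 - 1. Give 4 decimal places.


KL divergence for exponential family:
KL = log(l1/l2) + l2/l1 - 1.
log(10/12) = -0.182322.
12/10 = 1.2.
KL = -0.182322 + 1.2 - 1 = 0.0177

0.0177


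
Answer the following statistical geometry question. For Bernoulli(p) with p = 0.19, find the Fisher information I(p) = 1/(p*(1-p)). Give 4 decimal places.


For Bernoulli(p), Fisher information is I(p) = 1/(p*(1-p)).
p = 0.19, 1-p = 0.81.
p*(1-p) = 0.1539.
I(p) = 1/0.1539 = 6.4977

6.4977


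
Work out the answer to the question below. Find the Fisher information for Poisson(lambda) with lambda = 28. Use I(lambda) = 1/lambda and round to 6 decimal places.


Fisher information for Poisson: I(lambda) = 1/lambda.
lambda = 28.
I(lambda) = 1/28 = 0.035714

0.035714


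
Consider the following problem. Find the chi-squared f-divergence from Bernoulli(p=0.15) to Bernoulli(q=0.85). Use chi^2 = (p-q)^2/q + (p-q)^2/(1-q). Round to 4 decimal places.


Chi-squared divergence between Bernoulli distributions:
chi^2 = (p-q)^2/q + (p-q)^2/(1-q).
p = 0.15, q = 0.85, p-q = -0.7.
(p-q)^2 = 0.49.
term1 = 0.49/0.85 = 0.576471.
term2 = 0.49/0.15 = 3.266667.
chi^2 = 0.576471 + 3.266667 = 3.8431

3.8431


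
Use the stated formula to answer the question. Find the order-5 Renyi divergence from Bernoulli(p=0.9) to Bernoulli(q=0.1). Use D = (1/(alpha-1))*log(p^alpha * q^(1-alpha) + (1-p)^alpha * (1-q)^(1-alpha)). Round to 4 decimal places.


Renyi divergence of order alpha between Bernoulli distributions:
D = (1/(alpha-1))*log(p^alpha * q^(1-alpha) + (1-p)^alpha * (1-q)^(1-alpha)).
alpha = 5, p = 0.9, q = 0.1.
p^alpha * q^(1-alpha) = 0.9^5 * 0.1^-4 = 5904.9.
(1-p)^alpha * (1-q)^(1-alpha) = 0.1^5 * 0.9^-4 = 1.5e-05.
sum = 5904.9 + 1.5e-05 = 5904.900015.
D = (1/4)*log(5904.900015) = 2.1709

2.1709


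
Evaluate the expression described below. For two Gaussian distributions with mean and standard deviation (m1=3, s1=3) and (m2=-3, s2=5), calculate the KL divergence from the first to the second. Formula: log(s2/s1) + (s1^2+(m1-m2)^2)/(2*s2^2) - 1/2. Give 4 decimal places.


KL divergence between normal distributions:
KL = log(s2/s1) + (s1^2 + (m1-m2)^2)/(2*s2^2) - 1/2.
log(5/3) = 0.510826.
(3^2 + (3--3)^2)/(2*5^2) = (9 + 36)/50 = 0.9.
KL = 0.510826 + 0.9 - 0.5 = 0.9108

0.9108


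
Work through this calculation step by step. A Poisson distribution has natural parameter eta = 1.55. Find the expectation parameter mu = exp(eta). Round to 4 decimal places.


Expectation parameter for Poisson exponential family:
mu = exp(eta).
eta = 1.55.
mu = exp(1.55) = 4.7115

4.7115


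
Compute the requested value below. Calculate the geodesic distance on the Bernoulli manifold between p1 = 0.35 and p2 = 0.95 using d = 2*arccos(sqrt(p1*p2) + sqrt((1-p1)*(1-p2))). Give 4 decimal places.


Geodesic distance on Bernoulli manifold:
d(p1,p2) = 2*arccos(sqrt(p1*p2) + sqrt((1-p1)*(1-p2))).
sqrt(p1*p2) = sqrt(0.35*0.95) = 0.576628.
sqrt((1-p1)*(1-p2)) = sqrt(0.65*0.05) = 0.180278.
arg = 0.576628 + 0.180278 = 0.756906.
d = 2*arccos(0.756906) = 1.4245

1.4245


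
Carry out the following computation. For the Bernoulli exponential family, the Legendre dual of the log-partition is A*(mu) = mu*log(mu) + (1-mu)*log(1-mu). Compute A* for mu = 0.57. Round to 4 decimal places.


Legendre transform for Bernoulli:
A*(mu) = mu*log(mu) + (1-mu)*log(1-mu).
mu = 0.57, 1-mu = 0.43.
mu*log(mu) = 0.57*log(0.57) = -0.320408.
(1-mu)*log(1-mu) = 0.43*log(0.43) = -0.362907.
A* = -0.320408 + -0.362907 = -0.6833

-0.6833


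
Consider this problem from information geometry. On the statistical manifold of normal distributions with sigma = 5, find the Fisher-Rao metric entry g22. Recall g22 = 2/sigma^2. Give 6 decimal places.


For the 2-parameter normal family, the Fisher metric has:
  g11 = 1/sigma^2, g22 = 2/sigma^2.
sigma = 5, sigma^2 = 25.
g22 = 0.080000

0.080000


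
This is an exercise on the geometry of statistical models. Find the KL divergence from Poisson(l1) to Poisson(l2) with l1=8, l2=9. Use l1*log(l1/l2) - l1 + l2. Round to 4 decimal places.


KL divergence for Poisson:
KL = l1*log(l1/l2) - l1 + l2.
l1 = 8, l2 = 9.
log(8/9) = -0.117783.
l1*log(l1/l2) = 8 * -0.117783 = -0.942264.
KL = -0.942264 - 8 + 9 = 0.0577

0.0577


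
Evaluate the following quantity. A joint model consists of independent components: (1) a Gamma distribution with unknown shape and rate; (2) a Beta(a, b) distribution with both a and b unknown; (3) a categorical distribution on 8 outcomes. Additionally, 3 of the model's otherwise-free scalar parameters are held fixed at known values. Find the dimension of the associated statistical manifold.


The dimension of a statistical manifold equals the number of free
(independent) real parameters of the model. For a product of independent
blocks the parameter counts add.
- Gamma (shape, rate): 2.
- Beta (a, b): 2.
- categorical on 8 outcomes (probabilities sum to 1): 8-1 = 7.
Total = 2 + 2 + 7 = 11.
3 parameter(s) fixed at known values: 11 - 3 = 8.
Dimension = 8

8


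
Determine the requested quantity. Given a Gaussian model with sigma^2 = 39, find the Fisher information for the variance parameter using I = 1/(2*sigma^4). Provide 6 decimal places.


Fisher information for variance: I(sigma^2) = 1/(2*sigma^4).
sigma^2 = 39, so sigma^4 = 1521.
I = 1/(2*1521) = 1/3042 = 0.000329

0.000329


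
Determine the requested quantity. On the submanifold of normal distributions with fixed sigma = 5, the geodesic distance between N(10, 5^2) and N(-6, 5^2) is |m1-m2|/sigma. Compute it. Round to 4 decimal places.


On the fixed-variance normal subfamily, geodesic distance = |m1-m2|/sigma.
|10 - -6| = 16.
sigma = 5.
d = 16/5 = 3.2000

3.2000


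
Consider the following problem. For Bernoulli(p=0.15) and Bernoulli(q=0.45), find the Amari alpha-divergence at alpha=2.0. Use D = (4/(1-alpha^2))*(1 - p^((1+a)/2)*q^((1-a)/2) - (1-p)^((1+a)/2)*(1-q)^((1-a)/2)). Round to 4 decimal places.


Amari alpha-divergence:
D = (4/(1-alpha^2))*(1 - p^((1+a)/2)*q^((1-a)/2) - (1-p)^((1+a)/2)*(1-q)^((1-a)/2)).
alpha = 2.0, p = 0.15, q = 0.45.
e1 = (1+alpha)/2 = 1.5, e2 = (1-alpha)/2 = -0.5.
t1 = p^e1 * q^e2 = 0.15^1.5 * 0.45^-0.5 = 0.086603.
t2 = (1-p)^e1 * (1-q)^e2 = 0.85^1.5 * 0.55^-0.5 = 1.056689.
4/(1-alpha^2) = -1.333333.
D = -1.333333*(1 - 0.086603 - 1.056689) = 0.1911

0.1911


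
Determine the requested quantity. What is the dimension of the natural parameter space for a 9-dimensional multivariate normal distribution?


Exponential family dimension calculation:
For 9-dim MVN: mean has 9 params, covariance has 9*10/2 = 45 unique entries.
Total dim = 9 + 45 = 54.

54


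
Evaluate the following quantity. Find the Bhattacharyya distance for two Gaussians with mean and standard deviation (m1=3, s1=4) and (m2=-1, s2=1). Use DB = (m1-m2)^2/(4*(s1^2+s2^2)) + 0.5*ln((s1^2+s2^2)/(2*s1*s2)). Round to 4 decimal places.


Bhattacharyya distance between two Gaussians:
DB = (m1-m2)^2/(4*(s1^2+s2^2)) + (1/2)*ln((s1^2+s2^2)/(2*s1*s2)).
(m1-m2)^2 = (4)^2 = 16.
s1^2+s2^2 = 16 + 1 = 17.
term1 = 16/68 = 0.235294.
term2 = 0.5*ln(17/8.0) = 0.376886.
DB = 0.235294 + 0.376886 = 0.6122

0.6122


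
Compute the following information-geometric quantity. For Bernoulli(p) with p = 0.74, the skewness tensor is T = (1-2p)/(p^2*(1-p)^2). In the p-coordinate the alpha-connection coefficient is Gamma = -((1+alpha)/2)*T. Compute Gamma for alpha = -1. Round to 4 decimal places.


Skewness (Amari-Chentsov) tensor: T = (1-2p)/(p^2*(1-p)^2).
p = 0.74, 1-2p = -0.48, p^2 = 0.5476, (1-p)^2 = 0.0676.
T = -0.48/(0.5476 * 0.0676) = -12.966749.
In the p-coordinate, Gamma^(alpha) = Gamma^(0) - (alpha/2)*T with Gamma^(0) = (1/2)*g'(p) = -T/2,
so Gamma^(alpha) = -((1+alpha)/2)*T.
alpha = -1, -(1+alpha)/2 = 0.0.
Gamma = 0.0 * -12.966749 = 0.0000

0.0000


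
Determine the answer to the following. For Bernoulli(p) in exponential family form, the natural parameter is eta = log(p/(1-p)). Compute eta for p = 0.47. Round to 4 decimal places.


Natural parameter for Bernoulli: eta = log(p/(1-p)).
p = 0.47, 1-p = 0.53.
p/(1-p) = 0.886792.
eta = log(0.886792) = -0.1201

-0.1201


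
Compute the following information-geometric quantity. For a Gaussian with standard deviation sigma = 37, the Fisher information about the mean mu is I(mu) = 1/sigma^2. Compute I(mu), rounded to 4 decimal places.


The Fisher information for the mean of a normal distribution is I(mu) = 1/sigma^2.
sigma = 37, so sigma^2 = 1369.
I(mu) = 1/1369 = 0.0007

0.0007


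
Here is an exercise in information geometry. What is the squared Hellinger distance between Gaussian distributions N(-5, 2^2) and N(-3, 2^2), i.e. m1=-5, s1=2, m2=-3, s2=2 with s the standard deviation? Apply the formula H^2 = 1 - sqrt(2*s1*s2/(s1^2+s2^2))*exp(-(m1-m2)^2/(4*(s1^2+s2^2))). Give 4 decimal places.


Squared Hellinger distance for Gaussians:
H^2 = 1 - sqrt(2*s1*s2/(s1^2+s2^2)) * exp(-(m1-m2)^2/(4*(s1^2+s2^2))).
s1^2 = 4, s2^2 = 4, s1^2+s2^2 = 8.
sqrt(2*2*2/(8)) = 1.0.
(m1-m2)^2 = (-2)^2 = 4.
exp(-4/(4*8)) = exp(-0.125) = 0.882497.
H^2 = 1 - 1.0*0.882497 = 0.1175

0.1175
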